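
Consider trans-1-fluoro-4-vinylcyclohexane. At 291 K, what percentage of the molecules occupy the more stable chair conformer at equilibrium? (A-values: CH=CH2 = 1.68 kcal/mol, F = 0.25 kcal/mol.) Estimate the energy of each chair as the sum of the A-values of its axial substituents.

C1 and C4 have opposite parity, so for the trans isomer the two substituents are e,e in one chair and a,a in the other.
Chair I (vinyl axial, fluoro axial): E = 1.93 kcal/mol; chair II (vinyl equatorial, fluoro equatorial): E = 0.00 kcal/mol.
ΔG = 1.93 kcal/mol between the two chairs.
K = exp(ΔG/RT) with R = 1.987×10⁻³ kcal mol⁻¹ K⁻¹ and T = 291 K gives K ≈ 28.2.
Fraction in the lower-energy chair = K/(K+1) = 96.6%.

96.6%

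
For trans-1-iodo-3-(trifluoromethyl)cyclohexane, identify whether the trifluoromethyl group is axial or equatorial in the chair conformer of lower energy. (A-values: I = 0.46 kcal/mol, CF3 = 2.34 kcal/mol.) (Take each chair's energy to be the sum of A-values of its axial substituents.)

C1 and C3 have the same parity, so for the trans isomer the two substituents are one axial and one equatorial in each chair.
Chair I (iodo axial, trifluoromethyl equatorial): E = 0.46 kcal/mol.
Chair II (iodo equatorial, trifluoromethyl axial): E = 2.34 kcal/mol.
Chair I is the more stable (lower-energy) conformer, and in that chair the trifluoromethyl group is equatorial.

equatorial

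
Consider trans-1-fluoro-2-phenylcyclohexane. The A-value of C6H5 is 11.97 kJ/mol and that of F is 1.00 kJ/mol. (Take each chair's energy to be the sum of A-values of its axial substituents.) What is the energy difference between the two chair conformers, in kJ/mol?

C1 and C2 have opposite parity, so for the trans isomer the two substituents are e,e in one chair and a,a in the other.
Chair I (phenyl axial, fluoro axial): E = 12.97 kJ/mol.
Chair II (phenyl equatorial, fluoro equatorial): E = 0.00 kJ/mol.
ΔE = 12.97 − 0.00 = 12.97 kJ/mol; chair II is more stable.

12.97 kJ/mol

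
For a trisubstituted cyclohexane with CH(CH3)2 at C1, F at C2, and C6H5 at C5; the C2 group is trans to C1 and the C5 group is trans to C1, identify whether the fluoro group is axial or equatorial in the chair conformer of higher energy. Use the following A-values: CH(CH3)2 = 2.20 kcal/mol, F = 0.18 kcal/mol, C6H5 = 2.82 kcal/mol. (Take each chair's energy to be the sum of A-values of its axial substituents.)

Chair I (isopropyl axial, fluoro axial, phenyl equatorial): E = 2.38 kcal/mol.
Chair II (isopropyl equatorial, fluoro equatorial, phenyl axial): E = 2.82 kcal/mol.
Chair II is the less stable (higher-energy) conformer, and in that chair the fluoro group is equatorial.

equatorial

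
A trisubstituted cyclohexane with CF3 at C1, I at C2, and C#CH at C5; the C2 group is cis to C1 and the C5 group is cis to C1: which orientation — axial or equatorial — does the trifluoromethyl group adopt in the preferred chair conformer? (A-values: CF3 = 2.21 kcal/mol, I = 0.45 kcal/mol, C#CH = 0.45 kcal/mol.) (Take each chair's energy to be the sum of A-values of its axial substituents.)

Chair I (trifluoromethyl axial, iodo equatorial, ethynyl axial): E = 2.66 kcal/mol.
Chair II (trifluoromethyl equatorial, iodo axial, ethynyl equatorial): E = 0.45 kcal/mol.
Chair II is the more stable (lower-energy) conformer, and in that chair the trifluoromethyl group is equatorial.

equatorial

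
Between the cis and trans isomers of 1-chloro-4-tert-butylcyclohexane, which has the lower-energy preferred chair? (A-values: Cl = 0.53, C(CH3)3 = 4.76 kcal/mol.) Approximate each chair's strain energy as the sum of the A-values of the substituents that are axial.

trans

At 1,4 positions (parity opposite): cis → (a,e or e,a); trans → (e,e or a,a).
Best chair for cis: E = 0.53 kcal/mol; best chair for trans: E = 0.00 kcal/mol.
The trans isomer is lower by 0.53 kcal/mol.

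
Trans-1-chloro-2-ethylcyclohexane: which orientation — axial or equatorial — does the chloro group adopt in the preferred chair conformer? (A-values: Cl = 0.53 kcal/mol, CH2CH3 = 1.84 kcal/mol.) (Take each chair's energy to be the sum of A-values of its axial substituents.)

equatorial

C1 and C2 have opposite parity, so for the trans isomer the two substituents are e,e in one chair and a,a in the other.
Chair I (chloro axial, ethyl axial): E = 2.37 kcal/mol.
Chair II (chloro equatorial, ethyl equatorial): E = 0.00 kcal/mol.
Chair II is the more stable (lower-energy) conformer, and in that chair the chloro group is equatorial.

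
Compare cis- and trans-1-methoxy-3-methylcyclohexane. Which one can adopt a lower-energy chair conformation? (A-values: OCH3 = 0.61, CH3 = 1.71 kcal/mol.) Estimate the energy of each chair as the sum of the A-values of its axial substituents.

At 1,3 positions (parity same): cis → (e,e or a,a); trans → (a,e or e,a).
Best chair for cis: E = 0.00 kcal/mol; best chair for trans: E = 0.61 kcal/mol.
The cis isomer is lower by 0.61 kcal/mol.

cis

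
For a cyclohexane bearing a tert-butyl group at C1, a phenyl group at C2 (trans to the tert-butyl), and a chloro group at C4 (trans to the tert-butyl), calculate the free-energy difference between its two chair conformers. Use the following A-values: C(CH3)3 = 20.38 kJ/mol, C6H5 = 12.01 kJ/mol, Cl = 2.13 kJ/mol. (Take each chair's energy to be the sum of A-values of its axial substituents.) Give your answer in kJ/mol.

34.52 kJ/mol

Chair I (tert-butyl axial, phenyl axial, chloro axial): E = 34.52 kJ/mol.
Chair II (tert-butyl equatorial, phenyl equatorial, chloro equatorial): E = 0.00 kJ/mol.
ΔE = 34.52 − 0.00 = 34.52 kJ/mol; chair II is more stable.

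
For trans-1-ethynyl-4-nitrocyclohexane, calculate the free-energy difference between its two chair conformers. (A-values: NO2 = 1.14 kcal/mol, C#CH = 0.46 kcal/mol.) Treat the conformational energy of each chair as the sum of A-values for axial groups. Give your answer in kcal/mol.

1.60 kcal/mol

C1 and C4 have opposite parity, so for the trans isomer the two substituents are e,e in one chair and a,a in the other.
Chair I (nitro axial, ethynyl axial): E = 1.60 kcal/mol.
Chair II (nitro equatorial, ethynyl equatorial): E = 0.00 kcal/mol.
ΔE = 1.60 − 0.00 = 1.60 kcal/mol; chair II is more stable.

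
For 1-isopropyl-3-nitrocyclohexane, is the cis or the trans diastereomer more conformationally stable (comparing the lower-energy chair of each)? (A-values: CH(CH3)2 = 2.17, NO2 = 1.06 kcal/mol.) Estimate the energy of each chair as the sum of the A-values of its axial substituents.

At 1,3 positions (parity same): cis → (e,e or a,a); trans → (a,e or e,a).
Best chair for cis: E = 0.00 kcal/mol; best chair for trans: E = 1.06 kcal/mol.
The cis isomer is lower by 1.06 kcal/mol.

cis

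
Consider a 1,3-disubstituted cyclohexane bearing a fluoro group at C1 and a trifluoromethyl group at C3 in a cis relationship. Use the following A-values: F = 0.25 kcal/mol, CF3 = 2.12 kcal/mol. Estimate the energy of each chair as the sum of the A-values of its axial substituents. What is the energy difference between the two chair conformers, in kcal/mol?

C1 and C3 have the same parity, so for the cis isomer the two substituents are e,e in one chair and a,a in the other.
Chair I (fluoro axial, trifluoromethyl axial): E = 2.37 kcal/mol.
Chair II (fluoro equatorial, trifluoromethyl equatorial): E = 0.00 kcal/mol.
ΔE = 2.37 − 0.00 = 2.37 kcal/mol; chair II is more stable.

2.37 kcal/mol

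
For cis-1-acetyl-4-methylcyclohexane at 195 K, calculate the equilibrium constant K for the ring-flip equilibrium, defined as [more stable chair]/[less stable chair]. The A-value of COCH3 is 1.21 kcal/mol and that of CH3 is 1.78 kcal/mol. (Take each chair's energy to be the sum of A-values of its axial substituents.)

K ≈ 4.35

C1 and C4 have opposite parity, so for the cis isomer the two substituents are one axial and one equatorial in each chair.
Chair I (acetyl axial, methyl equatorial): E = 1.21 kcal/mol; chair II (acetyl equatorial, methyl axial): E = 1.78 kcal/mol.
ΔG = 0.57 kcal/mol between the two chairs.
K = exp(ΔG/RT) with R = 1.987×10⁻³ kcal mol⁻¹ K⁻¹ and T = 195 K gives K ≈ 4.35.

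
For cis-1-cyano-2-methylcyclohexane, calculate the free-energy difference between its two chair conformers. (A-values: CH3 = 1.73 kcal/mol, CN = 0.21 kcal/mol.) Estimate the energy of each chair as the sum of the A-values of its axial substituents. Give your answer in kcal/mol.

1.52 kcal/mol

C1 and C2 have opposite parity, so for the cis isomer the two substituents are one axial and one equatorial in each chair.
Chair I (methyl axial, cyano equatorial): E = 1.73 kcal/mol.
Chair II (methyl equatorial, cyano axial): E = 0.21 kcal/mol.
ΔE = 1.73 − 0.21 = 1.52 kcal/mol; chair II is more stable.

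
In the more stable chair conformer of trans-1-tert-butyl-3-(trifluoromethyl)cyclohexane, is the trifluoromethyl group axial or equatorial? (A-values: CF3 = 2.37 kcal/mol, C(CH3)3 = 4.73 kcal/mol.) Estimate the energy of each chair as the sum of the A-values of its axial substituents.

axial

C1 and C3 have the same parity, so for the trans isomer the two substituents are one axial and one equatorial in each chair.
Chair I (trifluoromethyl axial, tert-butyl equatorial): E = 2.37 kcal/mol.
Chair II (trifluoromethyl equatorial, tert-butyl axial): E = 4.73 kcal/mol.
Chair I is the more stable (lower-energy) conformer, and in that chair the trifluoromethyl group is axial.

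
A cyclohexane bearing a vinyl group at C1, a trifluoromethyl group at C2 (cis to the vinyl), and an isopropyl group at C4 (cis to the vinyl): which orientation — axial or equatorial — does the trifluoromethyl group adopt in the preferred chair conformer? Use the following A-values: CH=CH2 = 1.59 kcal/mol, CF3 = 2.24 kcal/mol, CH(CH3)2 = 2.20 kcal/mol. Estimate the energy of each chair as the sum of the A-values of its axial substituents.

Chair I (vinyl axial, trifluoromethyl equatorial, isopropyl equatorial): E = 1.59 kcal/mol.
Chair II (vinyl equatorial, trifluoromethyl axial, isopropyl axial): E = 4.44 kcal/mol.
Chair I is the more stable (lower-energy) conformer, and in that chair the trifluoromethyl group is equatorial.

equatorial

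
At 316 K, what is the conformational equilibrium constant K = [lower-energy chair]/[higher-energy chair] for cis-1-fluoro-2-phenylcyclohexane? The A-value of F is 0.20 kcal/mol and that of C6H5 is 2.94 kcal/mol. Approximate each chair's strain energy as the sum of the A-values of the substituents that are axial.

K ≈ 78.6

C1 and C2 have opposite parity, so for the cis isomer the two substituents are one axial and one equatorial in each chair.
Chair I (fluoro axial, phenyl equatorial): E = 0.20 kcal/mol; chair II (fluoro equatorial, phenyl axial): E = 2.94 kcal/mol.
ΔG = 2.74 kcal/mol between the two chairs.
K = exp(ΔG/RT) with R = 1.987×10⁻³ kcal mol⁻¹ K⁻¹ and T = 316 K gives K ≈ 78.6.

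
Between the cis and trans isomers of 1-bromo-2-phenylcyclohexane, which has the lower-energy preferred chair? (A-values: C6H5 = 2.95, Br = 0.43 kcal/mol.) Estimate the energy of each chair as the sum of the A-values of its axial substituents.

At 1,2 positions (parity opposite): cis → (a,e or e,a); trans → (e,e or a,a).
Best chair for cis: E = 0.43 kcal/mol; best chair for trans: E = 0.00 kcal/mol.
The trans isomer is lower by 0.43 kcal/mol.

trans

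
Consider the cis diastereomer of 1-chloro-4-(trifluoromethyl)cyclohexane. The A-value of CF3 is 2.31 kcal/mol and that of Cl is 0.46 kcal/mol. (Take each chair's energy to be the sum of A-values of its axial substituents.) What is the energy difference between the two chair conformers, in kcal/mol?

1.85 kcal/mol

C1 and C4 have opposite parity, so for the cis isomer the two substituents are one axial and one equatorial in each chair.
Chair I (trifluoromethyl axial, chloro equatorial): E = 2.31 kcal/mol.
Chair II (trifluoromethyl equatorial, chloro axial): E = 0.46 kcal/mol.
ΔE = 2.31 − 0.46 = 1.85 kcal/mol; chair II is more stable.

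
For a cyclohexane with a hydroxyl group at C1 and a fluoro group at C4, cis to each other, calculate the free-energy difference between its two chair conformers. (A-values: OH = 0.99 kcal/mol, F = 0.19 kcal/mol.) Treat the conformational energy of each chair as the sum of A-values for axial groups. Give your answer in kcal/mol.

0.80 kcal/mol

C1 and C4 have opposite parity, so for the cis isomer the two substituents are one axial and one equatorial in each chair.
Chair I (hydroxyl axial, fluoro equatorial): E = 0.99 kcal/mol.
Chair II (hydroxyl equatorial, fluoro axial): E = 0.19 kcal/mol.
ΔE = 0.99 − 0.19 = 0.80 kcal/mol; chair II is more stable.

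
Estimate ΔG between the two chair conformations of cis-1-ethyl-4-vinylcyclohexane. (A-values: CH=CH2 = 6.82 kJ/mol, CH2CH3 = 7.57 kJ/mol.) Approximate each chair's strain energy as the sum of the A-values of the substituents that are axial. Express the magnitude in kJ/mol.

0.75 kJ/mol

C1 and C4 have opposite parity, so for the cis isomer the two substituents are one axial and one equatorial in each chair.
Chair I (vinyl axial, ethyl equatorial): E = 6.82 kJ/mol.
Chair II (vinyl equatorial, ethyl axial): E = 7.57 kJ/mol.
ΔE = 7.57 − 6.82 = 0.75 kJ/mol; chair I is more stable.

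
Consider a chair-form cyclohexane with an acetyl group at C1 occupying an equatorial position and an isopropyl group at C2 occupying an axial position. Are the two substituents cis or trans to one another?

cis

C1 and C2 have opposite parity, so their axial bonds point in opposite directions.
With opposite-parity carbons, two substituents on the same face are one axial and one equatorial; opposite faces give both axial or both equatorial.
Here the groups are equatorial/axial → same face → cis.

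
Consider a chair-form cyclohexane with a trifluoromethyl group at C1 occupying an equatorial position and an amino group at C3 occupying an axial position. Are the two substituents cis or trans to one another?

trans

C1 and C3 have the same parity, so their axial bonds point in the same direction.
With same-parity carbons, two substituents on the same face are both axial or both equatorial; opposite faces give one of each.
Here the groups are equatorial/axial → opposite face → trans.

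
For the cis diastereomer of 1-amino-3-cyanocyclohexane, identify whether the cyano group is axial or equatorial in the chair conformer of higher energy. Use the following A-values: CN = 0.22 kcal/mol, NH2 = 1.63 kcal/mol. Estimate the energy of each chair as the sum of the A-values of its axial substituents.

axial

C1 and C3 have the same parity, so for the cis isomer the two substituents are e,e in one chair and a,a in the other.
Chair I (cyano axial, amino axial): E = 1.85 kcal/mol.
Chair II (cyano equatorial, amino equatorial): E = 0.00 kcal/mol.
Chair I is the less stable (higher-energy) conformer, and in that chair the cyano group is axial.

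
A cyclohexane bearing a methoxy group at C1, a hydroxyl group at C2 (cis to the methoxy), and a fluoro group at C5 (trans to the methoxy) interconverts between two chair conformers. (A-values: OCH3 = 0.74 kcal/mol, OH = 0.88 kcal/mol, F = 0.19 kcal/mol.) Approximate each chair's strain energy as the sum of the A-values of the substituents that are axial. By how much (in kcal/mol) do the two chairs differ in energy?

Chair I (methoxy axial, hydroxyl equatorial, fluoro equatorial): E = 0.74 kcal/mol.
Chair II (methoxy equatorial, hydroxyl axial, fluoro axial): E = 1.07 kcal/mol.
ΔE = 1.07 − 0.74 = 0.33 kcal/mol; chair I is more stable.

0.33 kcal/mol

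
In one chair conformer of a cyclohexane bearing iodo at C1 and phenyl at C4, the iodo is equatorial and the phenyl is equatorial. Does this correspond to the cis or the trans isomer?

C1 and C4 have opposite parity, so their axial bonds point in opposite directions.
With opposite-parity carbons, two substituents on the same face are one axial and one equatorial; opposite faces give both axial or both equatorial.
Here the groups are equatorial/equatorial → opposite face → trans.

trans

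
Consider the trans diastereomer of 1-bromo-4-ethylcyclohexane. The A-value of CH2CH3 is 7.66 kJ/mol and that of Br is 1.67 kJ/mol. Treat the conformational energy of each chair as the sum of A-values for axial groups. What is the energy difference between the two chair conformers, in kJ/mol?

9.33 kJ/mol

C1 and C4 have opposite parity, so for the trans isomer the two substituents are e,e in one chair and a,a in the other.
Chair I (ethyl axial, bromo axial): E = 9.33 kJ/mol.
Chair II (ethyl equatorial, bromo equatorial): E = 0.00 kJ/mol.
ΔE = 9.33 − 0.00 = 9.33 kJ/mol; chair II is more stable.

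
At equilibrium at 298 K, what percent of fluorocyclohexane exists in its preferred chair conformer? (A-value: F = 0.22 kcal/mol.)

59.2%

One chair has the fluoro group axial (E = 0.22 kcal/mol) and the other has it equatorial (E = 0).
ΔG = 0.22 kcal/mol between the two chairs.
K = exp(ΔG/RT) with R = 1.987×10⁻³ kcal mol⁻¹ K⁻¹ and T = 298 K gives K ≈ 1.45.
Fraction in the lower-energy chair = K/(K+1) = 59.2%.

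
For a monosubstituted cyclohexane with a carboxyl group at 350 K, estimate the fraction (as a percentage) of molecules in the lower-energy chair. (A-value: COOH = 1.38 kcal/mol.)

One chair has the carboxyl group axial (E = 1.38 kcal/mol) and the other has it equatorial (E = 0).
ΔG = 1.38 kcal/mol between the two chairs.
K = exp(ΔG/RT) with R = 1.987×10⁻³ kcal mol⁻¹ K⁻¹ and T = 350 K gives K ≈ 7.27.
Fraction in the lower-energy chair = K/(K+1) = 87.9%.

87.9%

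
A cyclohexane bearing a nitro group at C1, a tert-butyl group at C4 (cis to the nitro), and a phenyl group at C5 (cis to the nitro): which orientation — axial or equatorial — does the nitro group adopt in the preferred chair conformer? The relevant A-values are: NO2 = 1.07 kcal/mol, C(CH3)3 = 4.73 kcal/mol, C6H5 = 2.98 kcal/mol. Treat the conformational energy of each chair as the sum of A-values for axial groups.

Chair I (nitro axial, tert-butyl equatorial, phenyl axial): E = 4.05 kcal/mol.
Chair II (nitro equatorial, tert-butyl axial, phenyl equatorial): E = 4.73 kcal/mol.
Chair I is the more stable (lower-energy) conformer, and in that chair the nitro group is axial.

axial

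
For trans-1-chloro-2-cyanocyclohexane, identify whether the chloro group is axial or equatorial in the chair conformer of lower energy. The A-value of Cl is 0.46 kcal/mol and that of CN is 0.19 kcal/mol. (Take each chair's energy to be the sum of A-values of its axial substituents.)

equatorial

C1 and C2 have opposite parity, so for the trans isomer the two substituents are e,e in one chair and a,a in the other.
Chair I (chloro axial, cyano axial): E = 0.65 kcal/mol.
Chair II (chloro equatorial, cyano equatorial): E = 0.00 kcal/mol.
Chair II is the more stable (lower-energy) conformer, and in that chair the chloro group is equatorial.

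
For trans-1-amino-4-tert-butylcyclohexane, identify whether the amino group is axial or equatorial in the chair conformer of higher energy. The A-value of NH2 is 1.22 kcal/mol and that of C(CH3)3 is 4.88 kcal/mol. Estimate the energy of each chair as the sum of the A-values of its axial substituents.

axial

C1 and C4 have opposite parity, so for the trans isomer the two substituents are e,e in one chair and a,a in the other.
Chair I (amino axial, tert-butyl axial): E = 6.10 kcal/mol.
Chair II (amino equatorial, tert-butyl equatorial): E = 0.00 kcal/mol.
Chair I is the less stable (higher-energy) conformer, and in that chair the amino group is axial.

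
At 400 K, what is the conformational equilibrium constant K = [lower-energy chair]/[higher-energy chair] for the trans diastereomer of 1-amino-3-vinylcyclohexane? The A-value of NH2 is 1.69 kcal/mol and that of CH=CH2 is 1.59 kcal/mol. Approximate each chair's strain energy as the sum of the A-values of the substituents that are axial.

K ≈ 1.13

C1 and C3 have the same parity, so for the trans isomer the two substituents are one axial and one equatorial in each chair.
Chair I (amino axial, vinyl equatorial): E = 1.69 kcal/mol; chair II (amino equatorial, vinyl axial): E = 1.59 kcal/mol.
ΔG = 0.10 kcal/mol between the two chairs.
K = exp(ΔG/RT) with R = 1.987×10⁻³ kcal mol⁻¹ K⁻¹ and T = 400 K gives K ≈ 1.13.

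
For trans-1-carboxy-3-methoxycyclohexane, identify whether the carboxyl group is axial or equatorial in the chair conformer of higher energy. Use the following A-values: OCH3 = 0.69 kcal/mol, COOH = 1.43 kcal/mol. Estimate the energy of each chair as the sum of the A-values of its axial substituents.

axial

C1 and C3 have the same parity, so for the trans isomer the two substituents are one axial and one equatorial in each chair.
Chair I (methoxy axial, carboxyl equatorial): E = 0.69 kcal/mol.
Chair II (methoxy equatorial, carboxyl axial): E = 1.43 kcal/mol.
Chair II is the less stable (higher-energy) conformer, and in that chair the carboxyl group is axial.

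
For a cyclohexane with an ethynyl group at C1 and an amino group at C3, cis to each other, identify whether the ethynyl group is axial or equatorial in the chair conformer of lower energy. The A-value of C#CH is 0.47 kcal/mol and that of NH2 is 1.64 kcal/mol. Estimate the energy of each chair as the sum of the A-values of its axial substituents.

equatorial

C1 and C3 have the same parity, so for the cis isomer the two substituents are e,e in one chair and a,a in the other.
Chair I (ethynyl axial, amino axial): E = 2.11 kcal/mol.
Chair II (ethynyl equatorial, amino equatorial): E = 0.00 kcal/mol.
Chair II is the more stable (lower-energy) conformer, and in that chair the ethynyl group is equatorial.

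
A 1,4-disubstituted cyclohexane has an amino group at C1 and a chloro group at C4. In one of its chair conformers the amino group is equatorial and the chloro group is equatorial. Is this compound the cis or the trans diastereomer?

trans

C1 and C4 have opposite parity, so their axial bonds point in opposite directions.
With opposite-parity carbons, two substituents on the same face are one axial and one equatorial; opposite faces give both axial or both equatorial.
Here the groups are equatorial/equatorial → opposite face → trans.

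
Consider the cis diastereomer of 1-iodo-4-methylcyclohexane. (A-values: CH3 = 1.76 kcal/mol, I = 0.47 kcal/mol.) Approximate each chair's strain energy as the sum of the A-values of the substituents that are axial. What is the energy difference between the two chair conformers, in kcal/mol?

1.29 kcal/mol

C1 and C4 have opposite parity, so for the cis isomer the two substituents are one axial and one equatorial in each chair.
Chair I (methyl axial, iodo equatorial): E = 1.76 kcal/mol.
Chair II (methyl equatorial, iodo axial): E = 0.47 kcal/mol.
ΔE = 1.76 − 0.47 = 1.29 kcal/mol; chair II is more stable.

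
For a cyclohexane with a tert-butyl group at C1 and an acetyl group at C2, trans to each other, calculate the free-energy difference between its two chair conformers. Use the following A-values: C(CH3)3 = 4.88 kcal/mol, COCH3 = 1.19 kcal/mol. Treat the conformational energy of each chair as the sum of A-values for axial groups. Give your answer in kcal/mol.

6.07 kcal/mol

C1 and C2 have opposite parity, so for the trans isomer the two substituents are e,e in one chair and a,a in the other.
Chair I (tert-butyl axial, acetyl axial): E = 6.07 kcal/mol.
Chair II (tert-butyl equatorial, acetyl equatorial): E = 0.00 kcal/mol.
ΔE = 6.07 − 0.00 = 6.07 kcal/mol; chair II is more stable.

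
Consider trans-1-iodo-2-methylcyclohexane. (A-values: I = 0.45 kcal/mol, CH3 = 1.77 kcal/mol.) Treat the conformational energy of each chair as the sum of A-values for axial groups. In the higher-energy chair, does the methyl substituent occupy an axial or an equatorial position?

axial

C1 and C2 have opposite parity, so for the trans isomer the two substituents are e,e in one chair and a,a in the other.
Chair I (iodo axial, methyl axial): E = 2.22 kcal/mol.
Chair II (iodo equatorial, methyl equatorial): E = 0.00 kcal/mol.
Chair I is the less stable (higher-energy) conformer, and in that chair the methyl group is axial.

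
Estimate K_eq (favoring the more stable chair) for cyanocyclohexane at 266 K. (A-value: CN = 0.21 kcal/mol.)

K ≈ 1.49

One chair has the cyano group axial (E = 0.21 kcal/mol) and the other has it equatorial (E = 0).
ΔG = 0.21 kcal/mol between the two chairs.
K = exp(ΔG/RT) with R = 1.987×10⁻³ kcal mol⁻¹ K⁻¹ and T = 266 K gives K ≈ 1.49.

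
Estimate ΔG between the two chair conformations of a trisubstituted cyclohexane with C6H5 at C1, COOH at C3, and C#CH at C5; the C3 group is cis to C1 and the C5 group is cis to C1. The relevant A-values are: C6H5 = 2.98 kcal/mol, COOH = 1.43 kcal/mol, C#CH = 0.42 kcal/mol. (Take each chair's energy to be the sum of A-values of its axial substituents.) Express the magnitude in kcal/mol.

4.83 kcal/mol

Chair I (phenyl axial, carboxyl axial, ethynyl axial): E = 4.83 kcal/mol.
Chair II (phenyl equatorial, carboxyl equatorial, ethynyl equatorial): E = 0.00 kcal/mol.
ΔE = 4.83 − 0.00 = 4.83 kcal/mol; chair II is more stable.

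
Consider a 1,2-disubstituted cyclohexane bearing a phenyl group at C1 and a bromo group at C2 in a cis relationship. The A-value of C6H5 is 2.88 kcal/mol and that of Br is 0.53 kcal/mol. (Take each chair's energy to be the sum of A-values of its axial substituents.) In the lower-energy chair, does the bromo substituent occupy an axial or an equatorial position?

axial

C1 and C2 have opposite parity, so for the cis isomer the two substituents are one axial and one equatorial in each chair.
Chair I (phenyl axial, bromo equatorial): E = 2.88 kcal/mol.
Chair II (phenyl equatorial, bromo axial): E = 0.53 kcal/mol.
Chair II is the more stable (lower-energy) conformer, and in that chair the bromo group is axial.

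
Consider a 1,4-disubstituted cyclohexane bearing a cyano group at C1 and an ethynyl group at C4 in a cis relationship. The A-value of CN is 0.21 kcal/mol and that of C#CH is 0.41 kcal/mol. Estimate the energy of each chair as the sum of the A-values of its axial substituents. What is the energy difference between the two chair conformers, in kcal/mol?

C1 and C4 have opposite parity, so for the cis isomer the two substituents are one axial and one equatorial in each chair.
Chair I (cyano axial, ethynyl equatorial): E = 0.21 kcal/mol.
Chair II (cyano equatorial, ethynyl axial): E = 0.41 kcal/mol.
ΔE = 0.41 − 0.21 = 0.20 kcal/mol; chair I is more stable.

0.20 kcal/mol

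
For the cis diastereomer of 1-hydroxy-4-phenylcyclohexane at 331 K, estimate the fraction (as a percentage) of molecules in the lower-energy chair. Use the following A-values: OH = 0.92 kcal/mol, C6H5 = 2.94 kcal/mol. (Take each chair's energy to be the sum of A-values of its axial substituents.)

95.6%

C1 and C4 have opposite parity, so for the cis isomer the two substituents are one axial and one equatorial in each chair.
Chair I (hydroxyl axial, phenyl equatorial): E = 0.92 kcal/mol; chair II (hydroxyl equatorial, phenyl axial): E = 2.94 kcal/mol.
ΔG = 2.02 kcal/mol between the two chairs.
K = exp(ΔG/RT) with R = 1.987×10⁻³ kcal mol⁻¹ K⁻¹ and T = 331 K gives K ≈ 21.6.
Fraction in the lower-energy chair = K/(K+1) = 95.6%.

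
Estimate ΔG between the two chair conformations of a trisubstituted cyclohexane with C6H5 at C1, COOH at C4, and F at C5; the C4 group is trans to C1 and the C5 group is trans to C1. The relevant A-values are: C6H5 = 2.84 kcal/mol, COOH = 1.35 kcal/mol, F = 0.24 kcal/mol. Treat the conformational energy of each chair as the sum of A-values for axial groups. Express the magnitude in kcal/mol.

Chair I (phenyl axial, carboxyl axial, fluoro equatorial): E = 4.19 kcal/mol.
Chair II (phenyl equatorial, carboxyl equatorial, fluoro axial): E = 0.24 kcal/mol.
ΔE = 4.19 − 0.24 = 3.95 kcal/mol; chair II is more stable.

3.95 kcal/mol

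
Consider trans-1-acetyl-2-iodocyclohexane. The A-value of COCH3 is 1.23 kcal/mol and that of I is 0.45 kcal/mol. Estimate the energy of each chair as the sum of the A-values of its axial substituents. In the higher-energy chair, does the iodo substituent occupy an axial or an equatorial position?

axial

C1 and C2 have opposite parity, so for the trans isomer the two substituents are e,e in one chair and a,a in the other.
Chair I (acetyl axial, iodo axial): E = 1.68 kcal/mol.
Chair II (acetyl equatorial, iodo equatorial): E = 0.00 kcal/mol.
Chair I is the less stable (higher-energy) conformer, and in that chair the iodo group is axial.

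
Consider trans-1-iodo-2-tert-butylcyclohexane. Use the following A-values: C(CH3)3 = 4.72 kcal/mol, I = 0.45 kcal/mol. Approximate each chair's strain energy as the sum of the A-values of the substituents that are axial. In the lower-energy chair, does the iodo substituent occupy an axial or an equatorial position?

C1 and C2 have opposite parity, so for the trans isomer the two substituents are e,e in one chair and a,a in the other.
Chair I (tert-butyl axial, iodo axial): E = 5.17 kcal/mol.
Chair II (tert-butyl equatorial, iodo equatorial): E = 0.00 kcal/mol.
Chair II is the more stable (lower-energy) conformer, and in that chair the iodo group is equatorial.

equatorial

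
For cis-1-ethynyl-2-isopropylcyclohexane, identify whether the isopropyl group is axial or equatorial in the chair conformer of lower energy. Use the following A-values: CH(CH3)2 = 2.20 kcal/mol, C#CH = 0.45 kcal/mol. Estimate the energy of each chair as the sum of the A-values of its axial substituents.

equatorial

C1 and C2 have opposite parity, so for the cis isomer the two substituents are one axial and one equatorial in each chair.
Chair I (isopropyl axial, ethynyl equatorial): E = 2.20 kcal/mol.
Chair II (isopropyl equatorial, ethynyl axial): E = 0.45 kcal/mol.
Chair II is the more stable (lower-energy) conformer, and in that chair the isopropyl group is equatorial.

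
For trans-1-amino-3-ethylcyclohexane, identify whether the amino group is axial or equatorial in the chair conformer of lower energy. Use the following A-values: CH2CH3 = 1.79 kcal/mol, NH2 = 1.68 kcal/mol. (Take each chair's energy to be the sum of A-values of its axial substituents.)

axial

C1 and C3 have the same parity, so for the trans isomer the two substituents are one axial and one equatorial in each chair.
Chair I (ethyl axial, amino equatorial): E = 1.79 kcal/mol.
Chair II (ethyl equatorial, amino axial): E = 1.68 kcal/mol.
Chair II is the more stable (lower-energy) conformer, and in that chair the amino group is axial.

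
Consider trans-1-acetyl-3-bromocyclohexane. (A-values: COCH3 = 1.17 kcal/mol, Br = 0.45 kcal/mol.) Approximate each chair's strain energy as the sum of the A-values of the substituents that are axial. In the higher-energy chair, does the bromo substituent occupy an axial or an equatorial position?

equatorial

C1 and C3 have the same parity, so for the trans isomer the two substituents are one axial and one equatorial in each chair.
Chair I (acetyl axial, bromo equatorial): E = 1.17 kcal/mol.
Chair II (acetyl equatorial, bromo axial): E = 0.45 kcal/mol.
Chair I is the less stable (higher-energy) conformer, and in that chair the bromo group is equatorial.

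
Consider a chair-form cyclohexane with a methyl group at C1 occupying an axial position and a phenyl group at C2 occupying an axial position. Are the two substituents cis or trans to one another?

trans

C1 and C2 have opposite parity, so their axial bonds point in opposite directions.
With opposite-parity carbons, two substituents on the same face are one axial and one equatorial; opposite faces give both axial or both equatorial.
Here the groups are axial/axial → opposite face → trans.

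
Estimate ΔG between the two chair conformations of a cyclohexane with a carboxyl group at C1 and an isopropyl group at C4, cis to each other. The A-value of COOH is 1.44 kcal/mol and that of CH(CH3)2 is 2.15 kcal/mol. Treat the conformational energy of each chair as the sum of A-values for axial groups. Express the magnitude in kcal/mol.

C1 and C4 have opposite parity, so for the cis isomer the two substituents are one axial and one equatorial in each chair.
Chair I (carboxyl axial, isopropyl equatorial): E = 1.44 kcal/mol.
Chair II (carboxyl equatorial, isopropyl axial): E = 2.15 kcal/mol.
ΔE = 2.15 − 1.44 = 0.71 kcal/mol; chair I is more stable.

0.71 kcal/mol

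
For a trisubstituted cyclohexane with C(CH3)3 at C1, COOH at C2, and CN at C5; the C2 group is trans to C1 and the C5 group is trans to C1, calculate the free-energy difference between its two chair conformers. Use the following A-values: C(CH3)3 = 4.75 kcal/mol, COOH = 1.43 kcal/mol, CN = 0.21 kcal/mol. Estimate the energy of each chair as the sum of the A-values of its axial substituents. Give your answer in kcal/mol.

Chair I (tert-butyl axial, carboxyl axial, cyano equatorial): E = 6.18 kcal/mol.
Chair II (tert-butyl equatorial, carboxyl equatorial, cyano axial): E = 0.21 kcal/mol.
ΔE = 6.18 − 0.21 = 5.97 kcal/mol; chair II is more stable.

5.97 kcal/mol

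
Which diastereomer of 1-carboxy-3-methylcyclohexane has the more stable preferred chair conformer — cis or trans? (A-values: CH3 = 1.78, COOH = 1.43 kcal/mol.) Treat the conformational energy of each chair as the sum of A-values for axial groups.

At 1,3 positions (parity same): cis → (e,e or a,a); trans → (a,e or e,a).
Best chair for cis: E = 0.00 kcal/mol; best chair for trans: E = 1.43 kcal/mol.
The cis isomer is lower by 1.43 kcal/mol.

cis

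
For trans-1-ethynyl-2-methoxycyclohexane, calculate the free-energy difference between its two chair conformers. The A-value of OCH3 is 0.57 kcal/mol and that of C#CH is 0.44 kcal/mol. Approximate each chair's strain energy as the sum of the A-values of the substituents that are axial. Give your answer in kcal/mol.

1.01 kcal/mol

C1 and C2 have opposite parity, so for the trans isomer the two substituents are e,e in one chair and a,a in the other.
Chair I (methoxy axial, ethynyl axial): E = 1.01 kcal/mol.
Chair II (methoxy equatorial, ethynyl equatorial): E = 0.00 kcal/mol.
ΔE = 1.01 − 0.00 = 1.01 kcal/mol; chair II is more stable.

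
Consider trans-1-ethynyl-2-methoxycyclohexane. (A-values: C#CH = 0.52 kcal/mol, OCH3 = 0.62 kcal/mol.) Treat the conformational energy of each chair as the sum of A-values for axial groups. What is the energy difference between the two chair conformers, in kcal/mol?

C1 and C2 have opposite parity, so for the trans isomer the two substituents are e,e in one chair and a,a in the other.
Chair I (ethynyl axial, methoxy axial): E = 1.14 kcal/mol.
Chair II (ethynyl equatorial, methoxy equatorial): E = 0.00 kcal/mol.
ΔE = 1.14 − 0.00 = 1.14 kcal/mol; chair II is more stable.

1.14 kcal/mol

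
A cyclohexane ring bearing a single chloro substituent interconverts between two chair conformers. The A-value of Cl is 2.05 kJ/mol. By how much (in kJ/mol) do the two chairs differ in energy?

2.05 kJ/mol

A monosubstituted cyclohexane has one chair with the chloro group axial (E = A = 2.05 kJ/mol) and one with it equatorial (E = 0).
ΔE = 2.05 − 0 = 2.05 kJ/mol.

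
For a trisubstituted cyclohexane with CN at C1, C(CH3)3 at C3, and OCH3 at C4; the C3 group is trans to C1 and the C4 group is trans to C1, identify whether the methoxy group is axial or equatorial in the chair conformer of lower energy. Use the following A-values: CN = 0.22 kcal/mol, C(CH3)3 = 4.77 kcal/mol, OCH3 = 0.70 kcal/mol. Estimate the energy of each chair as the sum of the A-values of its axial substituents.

axial

Chair I (cyano axial, tert-butyl equatorial, methoxy axial): E = 0.92 kcal/mol.
Chair II (cyano equatorial, tert-butyl axial, methoxy equatorial): E = 4.77 kcal/mol.
Chair I is the more stable (lower-energy) conformer, and in that chair the methoxy group is axial.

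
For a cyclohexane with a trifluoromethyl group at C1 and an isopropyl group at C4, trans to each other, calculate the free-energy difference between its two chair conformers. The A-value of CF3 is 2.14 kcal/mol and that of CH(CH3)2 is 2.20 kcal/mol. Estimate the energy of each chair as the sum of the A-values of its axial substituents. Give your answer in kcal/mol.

C1 and C4 have opposite parity, so for the trans isomer the two substituents are e,e in one chair and a,a in the other.
Chair I (trifluoromethyl axial, isopropyl axial): E = 4.34 kcal/mol.
Chair II (trifluoromethyl equatorial, isopropyl equatorial): E = 0.00 kcal/mol.
ΔE = 4.34 − 0.00 = 4.34 kcal/mol; chair II is more stable.

4.34 kcal/mol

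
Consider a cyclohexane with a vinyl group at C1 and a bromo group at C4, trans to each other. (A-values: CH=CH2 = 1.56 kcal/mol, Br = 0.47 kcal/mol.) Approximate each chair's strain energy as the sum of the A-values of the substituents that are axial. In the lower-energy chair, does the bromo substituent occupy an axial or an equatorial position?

equatorial

C1 and C4 have opposite parity, so for the trans isomer the two substituents are e,e in one chair and a,a in the other.
Chair I (vinyl axial, bromo axial): E = 2.03 kcal/mol.
Chair II (vinyl equatorial, bromo equatorial): E = 0.00 kcal/mol.
Chair II is the more stable (lower-energy) conformer, and in that chair the bromo group is equatorial.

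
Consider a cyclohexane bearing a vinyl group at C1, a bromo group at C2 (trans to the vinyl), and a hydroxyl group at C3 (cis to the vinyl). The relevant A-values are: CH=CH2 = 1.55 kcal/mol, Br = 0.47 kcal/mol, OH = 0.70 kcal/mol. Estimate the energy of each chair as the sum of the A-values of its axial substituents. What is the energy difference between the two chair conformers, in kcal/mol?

2.72 kcal/mol

Chair I (vinyl axial, bromo axial, hydroxyl axial): E = 2.72 kcal/mol.
Chair II (vinyl equatorial, bromo equatorial, hydroxyl equatorial): E = 0.00 kcal/mol.
ΔE = 2.72 − 0.00 = 2.72 kcal/mol; chair II is more stable.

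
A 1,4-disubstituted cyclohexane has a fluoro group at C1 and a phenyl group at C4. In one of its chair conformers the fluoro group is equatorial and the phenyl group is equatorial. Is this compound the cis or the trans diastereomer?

trans

C1 and C4 have opposite parity, so their axial bonds point in opposite directions.
With opposite-parity carbons, two substituents on the same face are one axial and one equatorial; opposite faces give both axial or both equatorial.
Here the groups are equatorial/equatorial → opposite face → trans.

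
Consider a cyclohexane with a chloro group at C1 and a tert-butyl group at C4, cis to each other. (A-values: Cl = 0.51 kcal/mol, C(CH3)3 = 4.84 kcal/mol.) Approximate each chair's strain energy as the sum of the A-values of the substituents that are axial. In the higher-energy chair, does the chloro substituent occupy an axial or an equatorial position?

C1 and C4 have opposite parity, so for the cis isomer the two substituents are one axial and one equatorial in each chair.
Chair I (chloro axial, tert-butyl equatorial): E = 0.51 kcal/mol.
Chair II (chloro equatorial, tert-butyl axial): E = 4.84 kcal/mol.
Chair II is the less stable (higher-energy) conformer, and in that chair the chloro group is equatorial.

equatorial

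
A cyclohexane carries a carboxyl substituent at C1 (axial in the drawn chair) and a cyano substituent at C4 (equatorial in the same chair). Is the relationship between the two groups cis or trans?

cis

C1 and C4 have opposite parity, so their axial bonds point in opposite directions.
With opposite-parity carbons, two substituents on the same face are one axial and one equatorial; opposite faces give both axial or both equatorial.
Here the groups are axial/equatorial → same face → cis.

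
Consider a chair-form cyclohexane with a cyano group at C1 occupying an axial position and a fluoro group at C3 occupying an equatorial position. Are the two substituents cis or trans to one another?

C1 and C3 have the same parity, so their axial bonds point in the same direction.
With same-parity carbons, two substituents on the same face are both axial or both equatorial; opposite faces give one of each.
Here the groups are axial/equatorial → opposite face → trans.

trans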